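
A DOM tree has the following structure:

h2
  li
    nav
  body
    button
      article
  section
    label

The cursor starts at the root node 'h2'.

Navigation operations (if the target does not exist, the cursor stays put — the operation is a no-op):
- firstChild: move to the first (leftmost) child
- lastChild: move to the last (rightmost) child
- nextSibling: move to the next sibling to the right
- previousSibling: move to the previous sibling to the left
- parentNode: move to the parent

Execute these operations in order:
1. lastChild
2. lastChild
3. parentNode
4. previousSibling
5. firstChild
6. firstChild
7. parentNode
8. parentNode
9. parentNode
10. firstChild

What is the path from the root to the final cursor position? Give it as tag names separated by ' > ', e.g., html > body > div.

Answer: h2 > li

Derivation:
After 1 (lastChild): section
After 2 (lastChild): label
After 3 (parentNode): section
After 4 (previousSibling): body
After 5 (firstChild): button
After 6 (firstChild): article
After 7 (parentNode): button
After 8 (parentNode): body
After 9 (parentNode): h2
After 10 (firstChild): li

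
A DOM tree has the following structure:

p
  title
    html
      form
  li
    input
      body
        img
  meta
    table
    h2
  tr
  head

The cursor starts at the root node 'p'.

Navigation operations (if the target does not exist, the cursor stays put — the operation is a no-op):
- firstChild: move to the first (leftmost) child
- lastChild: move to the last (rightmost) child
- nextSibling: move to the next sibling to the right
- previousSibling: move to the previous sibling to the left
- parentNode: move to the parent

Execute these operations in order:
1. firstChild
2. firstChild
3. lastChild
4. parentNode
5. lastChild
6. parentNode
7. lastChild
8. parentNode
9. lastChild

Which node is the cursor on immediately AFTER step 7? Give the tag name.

After 1 (firstChild): title
After 2 (firstChild): html
After 3 (lastChild): form
After 4 (parentNode): html
After 5 (lastChild): form
After 6 (parentNode): html
After 7 (lastChild): form

Answer: form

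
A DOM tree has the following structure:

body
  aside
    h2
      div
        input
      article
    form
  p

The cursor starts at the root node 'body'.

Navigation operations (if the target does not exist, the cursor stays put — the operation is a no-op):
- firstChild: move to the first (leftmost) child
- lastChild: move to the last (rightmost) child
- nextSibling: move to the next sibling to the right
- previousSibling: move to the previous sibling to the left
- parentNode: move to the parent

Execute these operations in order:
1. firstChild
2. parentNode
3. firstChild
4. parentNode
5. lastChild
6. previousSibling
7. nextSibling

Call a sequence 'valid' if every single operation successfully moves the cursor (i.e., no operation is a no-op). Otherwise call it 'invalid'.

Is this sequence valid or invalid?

After 1 (firstChild): aside
After 2 (parentNode): body
After 3 (firstChild): aside
After 4 (parentNode): body
After 5 (lastChild): p
After 6 (previousSibling): aside
After 7 (nextSibling): p

Answer: valid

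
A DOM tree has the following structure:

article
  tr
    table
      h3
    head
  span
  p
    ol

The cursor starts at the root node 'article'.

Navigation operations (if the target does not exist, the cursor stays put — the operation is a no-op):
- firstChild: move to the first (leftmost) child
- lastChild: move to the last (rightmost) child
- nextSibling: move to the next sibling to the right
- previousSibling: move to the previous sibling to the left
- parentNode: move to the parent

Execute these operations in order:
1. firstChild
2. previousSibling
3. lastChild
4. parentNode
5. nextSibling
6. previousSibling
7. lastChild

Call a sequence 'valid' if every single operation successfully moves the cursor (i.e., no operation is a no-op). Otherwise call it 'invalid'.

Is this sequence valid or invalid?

Answer: invalid

Derivation:
After 1 (firstChild): tr
After 2 (previousSibling): tr (no-op, stayed)
After 3 (lastChild): head
After 4 (parentNode): tr
After 5 (nextSibling): span
After 6 (previousSibling): tr
After 7 (lastChild): head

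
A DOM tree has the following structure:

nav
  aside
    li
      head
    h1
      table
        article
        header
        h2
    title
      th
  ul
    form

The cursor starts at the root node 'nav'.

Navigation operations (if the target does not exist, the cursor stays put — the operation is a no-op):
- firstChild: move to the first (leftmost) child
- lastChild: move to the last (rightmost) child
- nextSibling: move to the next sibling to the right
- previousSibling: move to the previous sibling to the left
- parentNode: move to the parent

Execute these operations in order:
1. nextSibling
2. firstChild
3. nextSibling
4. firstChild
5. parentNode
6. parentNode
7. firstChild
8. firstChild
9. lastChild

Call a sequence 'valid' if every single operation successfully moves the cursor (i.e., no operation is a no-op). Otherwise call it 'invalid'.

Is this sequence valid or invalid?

Answer: invalid

Derivation:
After 1 (nextSibling): nav (no-op, stayed)
After 2 (firstChild): aside
After 3 (nextSibling): ul
After 4 (firstChild): form
After 5 (parentNode): ul
After 6 (parentNode): nav
After 7 (firstChild): aside
After 8 (firstChild): li
After 9 (lastChild): head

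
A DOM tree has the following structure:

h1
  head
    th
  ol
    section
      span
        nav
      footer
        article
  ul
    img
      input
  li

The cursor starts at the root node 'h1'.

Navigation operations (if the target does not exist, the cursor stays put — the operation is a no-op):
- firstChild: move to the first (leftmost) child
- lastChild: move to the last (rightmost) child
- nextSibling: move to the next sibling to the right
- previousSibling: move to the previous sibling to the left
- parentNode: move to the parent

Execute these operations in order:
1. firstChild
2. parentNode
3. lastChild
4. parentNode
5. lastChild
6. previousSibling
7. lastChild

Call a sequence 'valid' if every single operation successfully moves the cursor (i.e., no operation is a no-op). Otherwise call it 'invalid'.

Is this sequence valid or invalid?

After 1 (firstChild): head
After 2 (parentNode): h1
After 3 (lastChild): li
After 4 (parentNode): h1
After 5 (lastChild): li
After 6 (previousSibling): ul
After 7 (lastChild): img

Answer: valid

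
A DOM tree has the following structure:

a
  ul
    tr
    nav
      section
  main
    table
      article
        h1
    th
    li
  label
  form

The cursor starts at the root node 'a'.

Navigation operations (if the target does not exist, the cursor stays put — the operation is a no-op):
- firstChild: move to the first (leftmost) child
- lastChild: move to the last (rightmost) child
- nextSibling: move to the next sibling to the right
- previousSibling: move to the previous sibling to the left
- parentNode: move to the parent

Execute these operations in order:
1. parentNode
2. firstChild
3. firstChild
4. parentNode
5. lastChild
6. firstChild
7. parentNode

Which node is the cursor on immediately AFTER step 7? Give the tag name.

After 1 (parentNode): a (no-op, stayed)
After 2 (firstChild): ul
After 3 (firstChild): tr
After 4 (parentNode): ul
After 5 (lastChild): nav
After 6 (firstChild): section
After 7 (parentNode): nav

Answer: nav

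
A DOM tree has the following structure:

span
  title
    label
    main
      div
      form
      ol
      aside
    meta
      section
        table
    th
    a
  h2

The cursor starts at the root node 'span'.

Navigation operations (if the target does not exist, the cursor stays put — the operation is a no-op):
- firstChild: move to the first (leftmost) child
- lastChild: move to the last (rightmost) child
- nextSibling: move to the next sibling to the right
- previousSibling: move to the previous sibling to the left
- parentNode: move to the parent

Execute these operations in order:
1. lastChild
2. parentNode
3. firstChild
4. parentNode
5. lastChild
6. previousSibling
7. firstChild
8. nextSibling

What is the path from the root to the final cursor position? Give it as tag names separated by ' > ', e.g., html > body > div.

After 1 (lastChild): h2
After 2 (parentNode): span
After 3 (firstChild): title
After 4 (parentNode): span
After 5 (lastChild): h2
After 6 (previousSibling): title
After 7 (firstChild): label
After 8 (nextSibling): main

Answer: span > title > main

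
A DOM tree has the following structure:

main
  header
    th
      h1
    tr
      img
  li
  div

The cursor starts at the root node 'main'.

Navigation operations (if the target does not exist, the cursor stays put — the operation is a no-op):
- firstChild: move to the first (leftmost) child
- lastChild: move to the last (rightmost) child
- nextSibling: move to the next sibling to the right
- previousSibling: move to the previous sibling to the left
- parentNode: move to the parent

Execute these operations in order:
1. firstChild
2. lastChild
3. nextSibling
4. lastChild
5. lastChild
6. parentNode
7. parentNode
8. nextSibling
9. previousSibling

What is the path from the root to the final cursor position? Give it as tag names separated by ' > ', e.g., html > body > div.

After 1 (firstChild): header
After 2 (lastChild): tr
After 3 (nextSibling): tr (no-op, stayed)
After 4 (lastChild): img
After 5 (lastChild): img (no-op, stayed)
After 6 (parentNode): tr
After 7 (parentNode): header
After 8 (nextSibling): li
After 9 (previousSibling): header

Answer: main > header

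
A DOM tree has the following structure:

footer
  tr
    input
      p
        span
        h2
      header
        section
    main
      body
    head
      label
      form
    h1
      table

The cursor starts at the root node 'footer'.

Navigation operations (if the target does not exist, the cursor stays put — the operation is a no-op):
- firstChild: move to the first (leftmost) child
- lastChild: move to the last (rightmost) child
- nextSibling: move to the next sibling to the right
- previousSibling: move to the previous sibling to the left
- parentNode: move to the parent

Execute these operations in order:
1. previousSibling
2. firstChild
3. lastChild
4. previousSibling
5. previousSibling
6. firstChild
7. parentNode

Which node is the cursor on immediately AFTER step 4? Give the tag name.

Answer: head

Derivation:
After 1 (previousSibling): footer (no-op, stayed)
After 2 (firstChild): tr
After 3 (lastChild): h1
After 4 (previousSibling): head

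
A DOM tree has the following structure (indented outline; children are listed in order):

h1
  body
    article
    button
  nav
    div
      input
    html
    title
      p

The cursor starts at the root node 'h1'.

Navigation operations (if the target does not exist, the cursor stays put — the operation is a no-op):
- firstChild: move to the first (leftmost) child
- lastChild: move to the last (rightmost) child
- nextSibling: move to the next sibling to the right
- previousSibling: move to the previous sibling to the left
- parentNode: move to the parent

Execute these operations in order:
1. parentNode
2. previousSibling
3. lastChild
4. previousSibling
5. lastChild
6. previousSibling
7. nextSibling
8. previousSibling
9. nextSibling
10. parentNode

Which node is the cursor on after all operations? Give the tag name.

After 1 (parentNode): h1 (no-op, stayed)
After 2 (previousSibling): h1 (no-op, stayed)
After 3 (lastChild): nav
After 4 (previousSibling): body
After 5 (lastChild): button
After 6 (previousSibling): article
After 7 (nextSibling): button
After 8 (previousSibling): article
After 9 (nextSibling): button
After 10 (parentNode): body

Answer: body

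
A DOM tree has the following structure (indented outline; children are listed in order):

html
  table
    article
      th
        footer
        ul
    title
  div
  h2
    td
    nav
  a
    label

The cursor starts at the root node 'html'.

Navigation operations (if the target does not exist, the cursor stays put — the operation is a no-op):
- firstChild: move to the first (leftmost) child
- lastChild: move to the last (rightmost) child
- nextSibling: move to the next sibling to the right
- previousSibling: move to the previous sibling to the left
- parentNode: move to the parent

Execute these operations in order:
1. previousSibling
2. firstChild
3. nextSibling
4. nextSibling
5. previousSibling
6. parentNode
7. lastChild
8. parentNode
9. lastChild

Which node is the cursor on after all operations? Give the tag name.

After 1 (previousSibling): html (no-op, stayed)
After 2 (firstChild): table
After 3 (nextSibling): div
After 4 (nextSibling): h2
After 5 (previousSibling): div
After 6 (parentNode): html
After 7 (lastChild): a
After 8 (parentNode): html
After 9 (lastChild): a

Answer: a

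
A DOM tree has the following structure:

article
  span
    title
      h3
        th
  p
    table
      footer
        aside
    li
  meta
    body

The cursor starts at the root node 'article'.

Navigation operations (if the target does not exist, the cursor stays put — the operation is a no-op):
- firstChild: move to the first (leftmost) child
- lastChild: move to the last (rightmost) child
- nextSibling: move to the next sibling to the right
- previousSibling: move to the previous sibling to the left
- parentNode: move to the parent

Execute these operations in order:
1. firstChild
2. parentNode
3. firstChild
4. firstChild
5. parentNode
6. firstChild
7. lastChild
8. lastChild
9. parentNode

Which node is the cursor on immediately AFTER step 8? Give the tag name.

After 1 (firstChild): span
After 2 (parentNode): article
After 3 (firstChild): span
After 4 (firstChild): title
After 5 (parentNode): span
After 6 (firstChild): title
After 7 (lastChild): h3
After 8 (lastChild): th

Answer: th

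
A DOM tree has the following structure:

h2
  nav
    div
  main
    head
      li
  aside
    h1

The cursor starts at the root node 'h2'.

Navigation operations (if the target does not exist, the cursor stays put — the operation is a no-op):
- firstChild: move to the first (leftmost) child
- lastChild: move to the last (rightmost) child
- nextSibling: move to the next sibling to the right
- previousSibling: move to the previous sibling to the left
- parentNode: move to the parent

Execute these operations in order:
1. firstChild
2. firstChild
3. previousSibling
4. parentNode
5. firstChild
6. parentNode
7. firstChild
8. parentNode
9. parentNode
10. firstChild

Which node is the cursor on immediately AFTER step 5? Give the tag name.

Answer: div

Derivation:
After 1 (firstChild): nav
After 2 (firstChild): div
After 3 (previousSibling): div (no-op, stayed)
After 4 (parentNode): nav
After 5 (firstChild): div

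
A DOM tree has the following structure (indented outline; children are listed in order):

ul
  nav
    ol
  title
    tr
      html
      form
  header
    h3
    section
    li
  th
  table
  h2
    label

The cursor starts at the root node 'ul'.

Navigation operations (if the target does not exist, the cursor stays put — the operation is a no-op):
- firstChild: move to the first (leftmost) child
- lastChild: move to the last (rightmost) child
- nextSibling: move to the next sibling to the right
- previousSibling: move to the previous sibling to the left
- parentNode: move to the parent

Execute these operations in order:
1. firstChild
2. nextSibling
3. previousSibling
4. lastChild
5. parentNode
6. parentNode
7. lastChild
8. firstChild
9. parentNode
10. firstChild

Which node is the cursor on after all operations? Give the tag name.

After 1 (firstChild): nav
After 2 (nextSibling): title
After 3 (previousSibling): nav
After 4 (lastChild): ol
After 5 (parentNode): nav
After 6 (parentNode): ul
After 7 (lastChild): h2
After 8 (firstChild): label
After 9 (parentNode): h2
After 10 (firstChild): label

Answer: label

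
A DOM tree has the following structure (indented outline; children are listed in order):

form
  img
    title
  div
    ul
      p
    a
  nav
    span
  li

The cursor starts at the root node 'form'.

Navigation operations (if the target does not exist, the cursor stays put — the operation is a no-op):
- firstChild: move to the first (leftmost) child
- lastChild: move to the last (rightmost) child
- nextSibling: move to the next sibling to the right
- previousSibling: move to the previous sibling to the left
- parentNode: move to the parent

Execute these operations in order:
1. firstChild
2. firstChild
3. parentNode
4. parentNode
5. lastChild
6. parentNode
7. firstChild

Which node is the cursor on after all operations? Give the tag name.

After 1 (firstChild): img
After 2 (firstChild): title
After 3 (parentNode): img
After 4 (parentNode): form
After 5 (lastChild): li
After 6 (parentNode): form
After 7 (firstChild): img

Answer: img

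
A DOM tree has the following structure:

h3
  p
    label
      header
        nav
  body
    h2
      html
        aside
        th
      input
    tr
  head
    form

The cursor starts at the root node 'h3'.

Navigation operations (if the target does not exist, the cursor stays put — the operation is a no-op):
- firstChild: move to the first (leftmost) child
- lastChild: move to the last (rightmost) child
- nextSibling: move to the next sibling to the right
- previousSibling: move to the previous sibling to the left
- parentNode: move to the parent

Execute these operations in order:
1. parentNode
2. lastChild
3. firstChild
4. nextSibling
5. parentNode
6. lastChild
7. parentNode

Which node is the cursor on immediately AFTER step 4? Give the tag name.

After 1 (parentNode): h3 (no-op, stayed)
After 2 (lastChild): head
After 3 (firstChild): form
After 4 (nextSibling): form (no-op, stayed)

Answer: form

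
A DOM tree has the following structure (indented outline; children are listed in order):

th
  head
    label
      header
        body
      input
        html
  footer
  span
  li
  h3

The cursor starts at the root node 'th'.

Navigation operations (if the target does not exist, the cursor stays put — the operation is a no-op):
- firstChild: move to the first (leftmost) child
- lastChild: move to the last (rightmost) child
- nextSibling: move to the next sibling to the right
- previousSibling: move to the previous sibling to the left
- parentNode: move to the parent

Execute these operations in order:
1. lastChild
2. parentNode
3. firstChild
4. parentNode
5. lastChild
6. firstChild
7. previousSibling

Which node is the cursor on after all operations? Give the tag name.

Answer: li

Derivation:
After 1 (lastChild): h3
After 2 (parentNode): th
After 3 (firstChild): head
After 4 (parentNode): th
After 5 (lastChild): h3
After 6 (firstChild): h3 (no-op, stayed)
After 7 (previousSibling): li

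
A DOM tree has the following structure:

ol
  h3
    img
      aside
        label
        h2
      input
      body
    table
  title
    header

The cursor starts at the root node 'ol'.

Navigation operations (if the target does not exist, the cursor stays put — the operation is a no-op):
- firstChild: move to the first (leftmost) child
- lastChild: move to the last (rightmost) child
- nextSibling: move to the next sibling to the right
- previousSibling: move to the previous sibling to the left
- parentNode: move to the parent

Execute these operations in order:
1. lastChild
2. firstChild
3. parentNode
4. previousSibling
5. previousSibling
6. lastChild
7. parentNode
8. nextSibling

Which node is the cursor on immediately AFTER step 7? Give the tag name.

Answer: h3

Derivation:
After 1 (lastChild): title
After 2 (firstChild): header
After 3 (parentNode): title
After 4 (previousSibling): h3
After 5 (previousSibling): h3 (no-op, stayed)
After 6 (lastChild): table
After 7 (parentNode): h3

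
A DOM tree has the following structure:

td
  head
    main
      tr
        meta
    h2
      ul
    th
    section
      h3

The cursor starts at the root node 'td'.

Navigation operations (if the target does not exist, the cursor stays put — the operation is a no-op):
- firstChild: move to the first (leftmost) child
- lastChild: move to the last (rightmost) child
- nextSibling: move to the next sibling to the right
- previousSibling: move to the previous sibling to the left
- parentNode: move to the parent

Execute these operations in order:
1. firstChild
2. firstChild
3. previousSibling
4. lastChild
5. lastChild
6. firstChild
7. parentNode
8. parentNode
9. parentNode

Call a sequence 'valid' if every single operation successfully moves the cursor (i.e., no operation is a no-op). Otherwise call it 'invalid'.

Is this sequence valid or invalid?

After 1 (firstChild): head
After 2 (firstChild): main
After 3 (previousSibling): main (no-op, stayed)
After 4 (lastChild): tr
After 5 (lastChild): meta
After 6 (firstChild): meta (no-op, stayed)
After 7 (parentNode): tr
After 8 (parentNode): main
After 9 (parentNode): head

Answer: invalid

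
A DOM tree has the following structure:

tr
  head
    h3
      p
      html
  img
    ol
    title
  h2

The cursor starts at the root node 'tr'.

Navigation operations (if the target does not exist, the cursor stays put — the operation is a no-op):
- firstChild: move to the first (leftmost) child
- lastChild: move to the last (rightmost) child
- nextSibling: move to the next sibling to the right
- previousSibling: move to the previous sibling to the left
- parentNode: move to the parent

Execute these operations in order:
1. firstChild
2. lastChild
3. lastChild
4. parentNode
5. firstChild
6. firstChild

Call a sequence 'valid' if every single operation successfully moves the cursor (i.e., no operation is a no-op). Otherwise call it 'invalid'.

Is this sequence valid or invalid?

Answer: invalid

Derivation:
After 1 (firstChild): head
After 2 (lastChild): h3
After 3 (lastChild): html
After 4 (parentNode): h3
After 5 (firstChild): p
After 6 (firstChild): p (no-op, stayed)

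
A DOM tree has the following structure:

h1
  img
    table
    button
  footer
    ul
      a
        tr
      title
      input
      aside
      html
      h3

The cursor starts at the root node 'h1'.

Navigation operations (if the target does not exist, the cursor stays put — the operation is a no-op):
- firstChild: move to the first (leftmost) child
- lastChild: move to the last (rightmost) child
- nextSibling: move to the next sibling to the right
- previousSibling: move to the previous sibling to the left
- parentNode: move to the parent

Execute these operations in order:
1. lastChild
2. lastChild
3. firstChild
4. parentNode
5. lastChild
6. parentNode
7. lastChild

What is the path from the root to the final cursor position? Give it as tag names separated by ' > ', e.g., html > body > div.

Answer: h1 > footer > ul > h3

Derivation:
After 1 (lastChild): footer
After 2 (lastChild): ul
After 3 (firstChild): a
After 4 (parentNode): ul
After 5 (lastChild): h3
After 6 (parentNode): ul
After 7 (lastChild): h3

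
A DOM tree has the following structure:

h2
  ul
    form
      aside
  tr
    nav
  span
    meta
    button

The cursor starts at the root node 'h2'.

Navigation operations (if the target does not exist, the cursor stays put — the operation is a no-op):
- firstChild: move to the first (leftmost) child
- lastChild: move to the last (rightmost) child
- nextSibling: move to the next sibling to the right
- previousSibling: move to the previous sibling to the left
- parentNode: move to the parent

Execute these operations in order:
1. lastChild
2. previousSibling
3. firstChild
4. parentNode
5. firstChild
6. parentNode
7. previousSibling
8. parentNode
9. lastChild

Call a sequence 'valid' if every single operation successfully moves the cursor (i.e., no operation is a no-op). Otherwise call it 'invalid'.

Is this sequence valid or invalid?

Answer: valid

Derivation:
After 1 (lastChild): span
After 2 (previousSibling): tr
After 3 (firstChild): nav
After 4 (parentNode): tr
After 5 (firstChild): nav
After 6 (parentNode): tr
After 7 (previousSibling): ul
After 8 (parentNode): h2
After 9 (lastChild): span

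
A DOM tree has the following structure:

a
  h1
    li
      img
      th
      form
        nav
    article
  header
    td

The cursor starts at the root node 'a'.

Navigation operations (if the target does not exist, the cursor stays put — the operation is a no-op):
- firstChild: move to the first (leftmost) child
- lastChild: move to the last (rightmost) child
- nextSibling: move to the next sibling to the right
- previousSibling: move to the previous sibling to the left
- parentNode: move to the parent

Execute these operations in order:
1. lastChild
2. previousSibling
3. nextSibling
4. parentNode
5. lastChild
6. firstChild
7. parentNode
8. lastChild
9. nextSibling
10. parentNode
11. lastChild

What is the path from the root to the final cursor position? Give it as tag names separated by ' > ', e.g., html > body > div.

After 1 (lastChild): header
After 2 (previousSibling): h1
After 3 (nextSibling): header
After 4 (parentNode): a
After 5 (lastChild): header
After 6 (firstChild): td
After 7 (parentNode): header
After 8 (lastChild): td
After 9 (nextSibling): td (no-op, stayed)
After 10 (parentNode): header
After 11 (lastChild): td

Answer: a > header > td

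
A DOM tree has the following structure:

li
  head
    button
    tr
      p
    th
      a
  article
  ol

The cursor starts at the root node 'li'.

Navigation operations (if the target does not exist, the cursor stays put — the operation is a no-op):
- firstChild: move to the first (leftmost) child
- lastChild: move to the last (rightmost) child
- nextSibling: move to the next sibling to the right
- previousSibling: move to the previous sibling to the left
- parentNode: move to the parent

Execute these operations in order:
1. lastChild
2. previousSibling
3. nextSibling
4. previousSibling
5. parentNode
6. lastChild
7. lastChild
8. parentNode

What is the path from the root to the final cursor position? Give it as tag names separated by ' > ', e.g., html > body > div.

Answer: li

Derivation:
After 1 (lastChild): ol
After 2 (previousSibling): article
After 3 (nextSibling): ol
After 4 (previousSibling): article
After 5 (parentNode): li
After 6 (lastChild): ol
After 7 (lastChild): ol (no-op, stayed)
After 8 (parentNode): li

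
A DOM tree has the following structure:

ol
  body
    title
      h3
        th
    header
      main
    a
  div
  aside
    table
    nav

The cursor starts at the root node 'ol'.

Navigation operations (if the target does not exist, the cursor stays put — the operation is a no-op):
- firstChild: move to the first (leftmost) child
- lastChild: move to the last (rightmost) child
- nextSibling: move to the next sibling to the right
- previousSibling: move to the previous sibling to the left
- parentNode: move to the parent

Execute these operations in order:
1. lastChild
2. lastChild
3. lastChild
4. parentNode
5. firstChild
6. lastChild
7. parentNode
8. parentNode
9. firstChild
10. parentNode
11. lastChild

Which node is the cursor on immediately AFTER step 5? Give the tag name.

Answer: table

Derivation:
After 1 (lastChild): aside
After 2 (lastChild): nav
After 3 (lastChild): nav (no-op, stayed)
After 4 (parentNode): aside
After 5 (firstChild): table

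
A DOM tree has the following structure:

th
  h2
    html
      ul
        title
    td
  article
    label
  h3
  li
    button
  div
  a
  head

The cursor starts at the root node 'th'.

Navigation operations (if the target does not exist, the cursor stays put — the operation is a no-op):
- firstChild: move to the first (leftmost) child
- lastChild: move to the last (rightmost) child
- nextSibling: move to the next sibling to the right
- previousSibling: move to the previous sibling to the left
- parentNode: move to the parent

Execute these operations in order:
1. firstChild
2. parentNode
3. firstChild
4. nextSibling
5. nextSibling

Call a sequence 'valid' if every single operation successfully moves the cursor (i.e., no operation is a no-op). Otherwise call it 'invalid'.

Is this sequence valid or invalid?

After 1 (firstChild): h2
After 2 (parentNode): th
After 3 (firstChild): h2
After 4 (nextSibling): article
After 5 (nextSibling): h3

Answer: valid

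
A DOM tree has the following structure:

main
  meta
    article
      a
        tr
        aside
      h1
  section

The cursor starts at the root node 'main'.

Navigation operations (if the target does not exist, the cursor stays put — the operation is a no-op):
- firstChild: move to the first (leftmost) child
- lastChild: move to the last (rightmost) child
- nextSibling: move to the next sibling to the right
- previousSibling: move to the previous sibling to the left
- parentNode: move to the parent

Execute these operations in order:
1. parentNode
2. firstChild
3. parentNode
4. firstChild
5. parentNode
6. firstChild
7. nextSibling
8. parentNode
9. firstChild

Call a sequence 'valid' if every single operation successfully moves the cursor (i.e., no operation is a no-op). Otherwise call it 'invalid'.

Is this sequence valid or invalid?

After 1 (parentNode): main (no-op, stayed)
After 2 (firstChild): meta
After 3 (parentNode): main
After 4 (firstChild): meta
After 5 (parentNode): main
After 6 (firstChild): meta
After 7 (nextSibling): section
After 8 (parentNode): main
After 9 (firstChild): meta

Answer: invalid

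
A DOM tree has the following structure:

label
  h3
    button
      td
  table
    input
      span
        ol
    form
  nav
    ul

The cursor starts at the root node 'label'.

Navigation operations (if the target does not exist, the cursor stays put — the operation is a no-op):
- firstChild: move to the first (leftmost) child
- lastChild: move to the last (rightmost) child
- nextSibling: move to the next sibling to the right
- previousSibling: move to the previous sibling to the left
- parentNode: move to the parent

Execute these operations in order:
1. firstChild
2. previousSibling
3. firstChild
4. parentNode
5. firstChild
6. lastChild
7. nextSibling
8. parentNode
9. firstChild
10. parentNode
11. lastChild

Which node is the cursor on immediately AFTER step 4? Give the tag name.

Answer: h3

Derivation:
After 1 (firstChild): h3
After 2 (previousSibling): h3 (no-op, stayed)
After 3 (firstChild): button
After 4 (parentNode): h3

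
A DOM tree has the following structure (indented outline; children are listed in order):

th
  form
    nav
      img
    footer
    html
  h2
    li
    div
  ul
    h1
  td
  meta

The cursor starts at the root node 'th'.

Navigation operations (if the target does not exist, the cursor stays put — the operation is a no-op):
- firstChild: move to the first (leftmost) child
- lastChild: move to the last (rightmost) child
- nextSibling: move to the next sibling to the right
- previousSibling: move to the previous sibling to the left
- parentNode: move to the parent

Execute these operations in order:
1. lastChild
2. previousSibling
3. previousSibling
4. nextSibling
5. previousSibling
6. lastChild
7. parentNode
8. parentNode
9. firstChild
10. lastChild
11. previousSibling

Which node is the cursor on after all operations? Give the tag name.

Answer: footer

Derivation:
After 1 (lastChild): meta
After 2 (previousSibling): td
After 3 (previousSibling): ul
After 4 (nextSibling): td
After 5 (previousSibling): ul
After 6 (lastChild): h1
After 7 (parentNode): ul
After 8 (parentNode): th
After 9 (firstChild): form
After 10 (lastChild): html
After 11 (previousSibling): footer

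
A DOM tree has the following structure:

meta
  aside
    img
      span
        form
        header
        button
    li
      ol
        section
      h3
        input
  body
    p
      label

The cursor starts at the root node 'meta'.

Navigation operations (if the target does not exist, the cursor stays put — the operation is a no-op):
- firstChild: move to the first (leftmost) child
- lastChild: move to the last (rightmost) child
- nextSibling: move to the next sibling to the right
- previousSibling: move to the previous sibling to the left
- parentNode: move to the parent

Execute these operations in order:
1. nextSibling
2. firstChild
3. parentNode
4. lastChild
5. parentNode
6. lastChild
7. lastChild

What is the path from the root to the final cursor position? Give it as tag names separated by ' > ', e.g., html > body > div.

After 1 (nextSibling): meta (no-op, stayed)
After 2 (firstChild): aside
After 3 (parentNode): meta
After 4 (lastChild): body
After 5 (parentNode): meta
After 6 (lastChild): body
After 7 (lastChild): p

Answer: meta > body > p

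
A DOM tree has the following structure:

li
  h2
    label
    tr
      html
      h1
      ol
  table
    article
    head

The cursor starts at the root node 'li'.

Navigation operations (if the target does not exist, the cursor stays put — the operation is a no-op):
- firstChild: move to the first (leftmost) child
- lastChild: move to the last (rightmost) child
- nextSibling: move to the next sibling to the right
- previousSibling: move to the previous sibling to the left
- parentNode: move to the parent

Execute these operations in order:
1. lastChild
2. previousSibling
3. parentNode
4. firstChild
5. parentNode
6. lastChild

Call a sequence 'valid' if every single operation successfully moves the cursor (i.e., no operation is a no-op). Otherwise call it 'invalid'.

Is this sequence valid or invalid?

After 1 (lastChild): table
After 2 (previousSibling): h2
After 3 (parentNode): li
After 4 (firstChild): h2
After 5 (parentNode): li
After 6 (lastChild): table

Answer: valid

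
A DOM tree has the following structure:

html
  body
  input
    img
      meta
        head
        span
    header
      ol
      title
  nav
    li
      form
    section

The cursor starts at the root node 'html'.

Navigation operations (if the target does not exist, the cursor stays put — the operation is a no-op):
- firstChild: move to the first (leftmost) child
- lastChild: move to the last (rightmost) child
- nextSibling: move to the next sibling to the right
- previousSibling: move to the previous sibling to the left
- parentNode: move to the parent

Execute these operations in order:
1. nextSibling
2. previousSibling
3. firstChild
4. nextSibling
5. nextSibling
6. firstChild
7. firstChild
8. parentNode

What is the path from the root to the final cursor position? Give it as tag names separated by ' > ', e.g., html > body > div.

After 1 (nextSibling): html (no-op, stayed)
After 2 (previousSibling): html (no-op, stayed)
After 3 (firstChild): body
After 4 (nextSibling): input
After 5 (nextSibling): nav
After 6 (firstChild): li
After 7 (firstChild): form
After 8 (parentNode): li

Answer: html > nav > li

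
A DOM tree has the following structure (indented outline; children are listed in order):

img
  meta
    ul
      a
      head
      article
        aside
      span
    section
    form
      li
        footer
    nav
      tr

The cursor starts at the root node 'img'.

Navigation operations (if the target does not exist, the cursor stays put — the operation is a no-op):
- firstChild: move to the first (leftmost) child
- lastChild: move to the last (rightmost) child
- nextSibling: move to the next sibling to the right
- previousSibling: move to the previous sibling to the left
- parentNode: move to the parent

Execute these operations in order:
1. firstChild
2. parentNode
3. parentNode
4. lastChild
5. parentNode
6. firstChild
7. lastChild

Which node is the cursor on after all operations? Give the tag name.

Answer: nav

Derivation:
After 1 (firstChild): meta
After 2 (parentNode): img
After 3 (parentNode): img (no-op, stayed)
After 4 (lastChild): meta
After 5 (parentNode): img
After 6 (firstChild): meta
After 7 (lastChild): nav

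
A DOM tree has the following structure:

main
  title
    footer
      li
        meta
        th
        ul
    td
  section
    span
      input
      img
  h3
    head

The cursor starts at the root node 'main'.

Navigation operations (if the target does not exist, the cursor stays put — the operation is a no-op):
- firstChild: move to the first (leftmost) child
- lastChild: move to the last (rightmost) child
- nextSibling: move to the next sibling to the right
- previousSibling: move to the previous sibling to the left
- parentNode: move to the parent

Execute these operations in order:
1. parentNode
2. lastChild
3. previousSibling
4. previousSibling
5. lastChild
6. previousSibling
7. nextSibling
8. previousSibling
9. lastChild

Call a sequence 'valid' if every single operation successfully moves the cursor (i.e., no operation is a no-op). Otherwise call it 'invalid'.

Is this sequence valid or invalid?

After 1 (parentNode): main (no-op, stayed)
After 2 (lastChild): h3
After 3 (previousSibling): section
After 4 (previousSibling): title
After 5 (lastChild): td
After 6 (previousSibling): footer
After 7 (nextSibling): td
After 8 (previousSibling): footer
After 9 (lastChild): li

Answer: invalid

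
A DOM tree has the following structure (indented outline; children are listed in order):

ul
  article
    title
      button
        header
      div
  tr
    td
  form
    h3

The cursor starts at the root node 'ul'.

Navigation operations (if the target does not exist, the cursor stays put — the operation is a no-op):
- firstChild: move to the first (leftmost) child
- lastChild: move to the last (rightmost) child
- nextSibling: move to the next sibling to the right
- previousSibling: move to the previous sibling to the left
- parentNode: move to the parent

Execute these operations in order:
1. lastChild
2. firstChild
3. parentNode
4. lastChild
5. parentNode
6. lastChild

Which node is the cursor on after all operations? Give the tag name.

Answer: h3

Derivation:
After 1 (lastChild): form
After 2 (firstChild): h3
After 3 (parentNode): form
After 4 (lastChild): h3
After 5 (parentNode): form
After 6 (lastChild): h3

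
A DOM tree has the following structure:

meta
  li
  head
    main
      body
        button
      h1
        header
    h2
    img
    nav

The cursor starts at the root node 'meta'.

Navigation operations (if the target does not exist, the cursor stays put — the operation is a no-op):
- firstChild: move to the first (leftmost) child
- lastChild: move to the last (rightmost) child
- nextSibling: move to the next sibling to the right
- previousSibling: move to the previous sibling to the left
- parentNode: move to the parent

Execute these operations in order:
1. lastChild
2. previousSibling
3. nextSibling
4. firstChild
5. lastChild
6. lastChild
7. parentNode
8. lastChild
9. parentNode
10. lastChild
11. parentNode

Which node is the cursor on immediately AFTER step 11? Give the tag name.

Answer: h1

Derivation:
After 1 (lastChild): head
After 2 (previousSibling): li
After 3 (nextSibling): head
After 4 (firstChild): main
After 5 (lastChild): h1
After 6 (lastChild): header
After 7 (parentNode): h1
After 8 (lastChild): header
After 9 (parentNode): h1
After 10 (lastChild): header
After 11 (parentNode): h1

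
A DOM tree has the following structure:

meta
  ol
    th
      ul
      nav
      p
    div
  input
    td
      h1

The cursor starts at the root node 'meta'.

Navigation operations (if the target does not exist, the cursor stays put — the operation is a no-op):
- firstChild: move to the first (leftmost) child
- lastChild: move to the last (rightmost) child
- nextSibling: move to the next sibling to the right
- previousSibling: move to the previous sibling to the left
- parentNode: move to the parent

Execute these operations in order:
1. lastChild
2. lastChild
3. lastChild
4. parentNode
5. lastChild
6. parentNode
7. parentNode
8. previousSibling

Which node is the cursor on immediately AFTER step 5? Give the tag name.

Answer: h1

Derivation:
After 1 (lastChild): input
After 2 (lastChild): td
After 3 (lastChild): h1
After 4 (parentNode): td
After 5 (lastChild): h1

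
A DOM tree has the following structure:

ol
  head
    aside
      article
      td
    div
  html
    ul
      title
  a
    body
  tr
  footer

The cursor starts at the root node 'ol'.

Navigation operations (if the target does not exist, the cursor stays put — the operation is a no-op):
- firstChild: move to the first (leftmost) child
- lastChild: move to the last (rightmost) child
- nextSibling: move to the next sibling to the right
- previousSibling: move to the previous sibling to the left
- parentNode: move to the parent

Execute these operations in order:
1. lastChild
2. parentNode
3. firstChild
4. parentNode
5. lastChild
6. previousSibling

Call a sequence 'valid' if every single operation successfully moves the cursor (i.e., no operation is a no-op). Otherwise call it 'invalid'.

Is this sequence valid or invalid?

After 1 (lastChild): footer
After 2 (parentNode): ol
After 3 (firstChild): head
After 4 (parentNode): ol
After 5 (lastChild): footer
After 6 (previousSibling): tr

Answer: valid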